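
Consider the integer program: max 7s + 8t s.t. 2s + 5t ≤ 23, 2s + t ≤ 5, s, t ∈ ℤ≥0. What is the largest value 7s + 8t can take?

32

(s,t)=(0,4): 2·0+5·4=20≤23, 2·0+1·4=4≤5, objective 32.
(s,t)=(1,3): 2·1+5·3=17≤23, 2·1+1·3=5≤5, objective 31.
Maximum is 32 at (s,t)=(0,4).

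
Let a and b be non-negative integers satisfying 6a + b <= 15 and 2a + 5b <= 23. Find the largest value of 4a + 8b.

The continuous relaxation peaks at (1.86, 3.86) with value 38.29; rounding to a feasible lattice point costs some objective.
(a,b)=(1,4) is feasible, giving 36.
(a,b)=(0,4) is feasible, giving 32.
(a,b)=(2,3) is feasible, giving 32.
No feasible integer point exceeds 36.

36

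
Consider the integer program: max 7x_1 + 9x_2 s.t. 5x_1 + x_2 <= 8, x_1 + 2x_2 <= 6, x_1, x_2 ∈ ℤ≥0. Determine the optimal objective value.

27

(x_1,x_2)=(0,3): 5·0+1·3=3≤8, 1·0+2·3=6≤6, objective 27.
(x_1,x_2)=(1,2): 5·1+1·2=7≤8, 1·1+2·2=5≤6, objective 25.
(x_1,x_2)=(0,2): 5·0+1·2=2≤8, 1·0+2·2=4≤6, objective 18.
Maximum is 27 at (x_1,x_2)=(0,3).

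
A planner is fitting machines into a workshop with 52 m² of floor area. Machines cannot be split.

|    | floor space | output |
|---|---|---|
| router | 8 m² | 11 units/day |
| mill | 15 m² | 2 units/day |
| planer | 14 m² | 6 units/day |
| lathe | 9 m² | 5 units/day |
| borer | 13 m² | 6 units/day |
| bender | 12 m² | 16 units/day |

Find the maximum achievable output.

Take router, planer, borer, and bender: floor space 8 + 14 + 13 + 12 = 47 ≤ 52, output 11 + 6 + 6 + 16 = 39.
No other feasible combination does better.

39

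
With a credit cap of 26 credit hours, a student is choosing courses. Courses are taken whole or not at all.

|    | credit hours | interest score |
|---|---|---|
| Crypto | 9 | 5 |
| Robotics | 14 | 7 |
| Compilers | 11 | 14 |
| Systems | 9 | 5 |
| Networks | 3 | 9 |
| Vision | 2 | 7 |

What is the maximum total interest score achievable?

Allowing fractional choices, the relaxed optimum would be about 35.6, but courses are indivisible.
Compilers + Systems + Networks + Vision: credit hours 11 + 9 + 3 + 2 = 25 ≤ 26, interest score 14 + 5 + 9 + 7 = 35.
Compilers + Networks + Vision: credit hours 11 + 3 + 2 = 16 ≤ 26, interest score 14 + 9 + 7 = 30.
Crypto + Compilers + Networks + Vision: credit hours 9 + 11 + 3 + 2 = 25 ≤ 26, interest score 5 + 14 + 9 + 7 = 35.
The maximum interest score is 35; one optimal choice is Crypto, Compilers, Networks, and Vision.

35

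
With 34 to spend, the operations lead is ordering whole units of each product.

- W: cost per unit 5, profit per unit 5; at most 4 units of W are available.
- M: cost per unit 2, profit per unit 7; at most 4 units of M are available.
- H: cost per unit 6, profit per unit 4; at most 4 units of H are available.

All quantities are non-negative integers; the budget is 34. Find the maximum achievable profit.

M has the best ratio (7/2); taking only M gives at most 4×7 = 28 (stopped by the supply cap of 4).
Mixing does better — 4×W, 4×M, and 1×H: cost 34 ≤ 34, profit 4·5 + 4·7 + 1·4 = 52.

52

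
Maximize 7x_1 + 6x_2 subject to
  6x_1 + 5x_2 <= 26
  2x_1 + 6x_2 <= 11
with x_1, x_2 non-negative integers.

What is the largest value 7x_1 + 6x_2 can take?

28

Relaxing integrality, the LP optimum is 30.42 at (x_1,x_2) = (3.88, 0.538), which is not an integer point.
(x_1,x_2)=(4,0): 6·4+5·0=24≤26, 2·4+6·0=8≤11, objective 28.
(x_1,x_2)=(3,0): 6·3+5·0=18≤26, 2·3+6·0=6≤11, objective 21.
(x_1,x_2)=(2,1): 6·2+5·1=17≤26, 2·2+6·1=10≤11, objective 20.
The best lattice point is (4,0), giving 28.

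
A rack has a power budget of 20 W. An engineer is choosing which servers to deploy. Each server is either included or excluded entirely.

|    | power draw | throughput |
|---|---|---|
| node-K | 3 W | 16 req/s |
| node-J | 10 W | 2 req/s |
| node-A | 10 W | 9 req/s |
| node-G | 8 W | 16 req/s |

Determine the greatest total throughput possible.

32

node-A + node-G: power draw 10 + 8 = 18 ≤ 20, throughput 9 + 16 = 25.
node-K + node-G: power draw 3 + 8 = 11 ≤ 20, throughput 16 + 16 = 32.
node-K + node-A: power draw 3 + 10 = 13 ≤ 20, throughput 16 + 9 = 25.
Best is node-K and node-G with total throughput 32.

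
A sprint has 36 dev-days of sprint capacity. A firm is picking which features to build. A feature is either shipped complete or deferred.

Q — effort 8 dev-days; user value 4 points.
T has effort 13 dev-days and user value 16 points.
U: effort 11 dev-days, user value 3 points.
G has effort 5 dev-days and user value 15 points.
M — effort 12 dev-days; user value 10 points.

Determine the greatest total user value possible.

41

Allowing fractional choices, the relaxed optimum would be about 44.0, but features are indivisible.
T + U + G: effort 13 + 11 + 5 = 29 ≤ 36, user value 16 + 3 + 15 = 34.
Q + T + G: effort 8 + 13 + 5 = 26 ≤ 36, user value 4 + 16 + 15 = 35.
T + G + M: effort 13 + 5 + 12 = 30 ≤ 36, user value 16 + 15 + 10 = 41.
Best is T, G, and M with total user value 41.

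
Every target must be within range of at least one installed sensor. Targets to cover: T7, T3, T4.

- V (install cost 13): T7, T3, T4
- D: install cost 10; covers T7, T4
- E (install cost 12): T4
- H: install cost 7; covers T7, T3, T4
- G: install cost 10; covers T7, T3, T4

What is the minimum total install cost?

7

H alone covers T7, T3, T4 — every target.
Total install cost: 7.
No cover costs less than 7.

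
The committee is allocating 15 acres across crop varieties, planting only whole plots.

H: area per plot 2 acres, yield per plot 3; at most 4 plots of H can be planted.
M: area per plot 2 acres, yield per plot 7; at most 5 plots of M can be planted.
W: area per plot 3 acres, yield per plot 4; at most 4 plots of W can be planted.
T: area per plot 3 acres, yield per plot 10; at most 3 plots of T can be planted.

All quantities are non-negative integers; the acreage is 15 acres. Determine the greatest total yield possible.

51

This is a bounded integer knapsack.
M has the best ratio (7/2); taking only M gives at most 5×7 = 35 (stopped by the supply cap of 5).
Mixing does better — 3×M and 3×T: area 15 ≤ 15, yield 3·7 + 3·10 = 51.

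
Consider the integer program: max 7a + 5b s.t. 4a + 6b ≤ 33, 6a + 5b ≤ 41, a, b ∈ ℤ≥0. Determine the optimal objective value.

47

The continuous relaxation peaks at (6.83, 0) with value 47.83; rounding to a feasible lattice point costs some objective.
(a,b)=(6,1): 4·6+6·1=30≤33, 6·6+5·1=41≤41, objective 47.
(a,b)=(5,2): 4·5+6·2=32≤33, 6·5+5·2=40≤41, objective 45.
(a,b)=(6,0): 4·6+6·0=24≤33, 6·6+5·0=36≤41, objective 42.
No feasible integer point exceeds 47.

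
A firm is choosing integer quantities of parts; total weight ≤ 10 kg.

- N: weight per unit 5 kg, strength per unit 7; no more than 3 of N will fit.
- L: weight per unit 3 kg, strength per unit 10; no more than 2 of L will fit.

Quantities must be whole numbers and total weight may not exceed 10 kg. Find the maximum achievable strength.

This is a bounded integer knapsack.
2×L: weight 6 ≤ 10, strength 2·10 = 20.
1×N and 1×L: weight 8 ≤ 10, strength 1·7 + 1·10 = 17.
Best is 20.

20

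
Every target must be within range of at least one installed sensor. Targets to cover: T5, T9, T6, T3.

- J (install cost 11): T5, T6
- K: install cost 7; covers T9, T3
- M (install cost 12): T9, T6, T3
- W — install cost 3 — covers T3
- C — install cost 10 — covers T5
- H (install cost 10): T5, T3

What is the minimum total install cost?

18

The greedy cost-per-new-target heuristic would pick W, J, and K for 21, but a cheaper cover exists.
Choose J and K: together they cover T5, T9, T6, T3 — every target.
Total install cost: 11 + 7 = 18.
No cover costs less than 18.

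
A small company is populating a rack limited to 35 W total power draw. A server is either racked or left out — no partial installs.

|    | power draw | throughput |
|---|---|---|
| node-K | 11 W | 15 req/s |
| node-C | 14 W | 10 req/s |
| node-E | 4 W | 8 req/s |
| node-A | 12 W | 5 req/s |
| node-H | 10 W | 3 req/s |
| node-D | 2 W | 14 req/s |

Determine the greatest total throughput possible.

47

Allowing fractional choices, the relaxed optimum would be about 48.7, but servers are indivisible.
node-K + node-E + node-H + node-D: power draw 11 + 4 + 10 + 2 = 27 ≤ 35, throughput 15 + 8 + 3 + 14 = 40.
node-K + node-C + node-E + node-D: power draw 11 + 14 + 4 + 2 = 31 ≤ 35, throughput 15 + 10 + 8 + 14 = 47.
node-K + node-E + node-A + node-D: power draw 11 + 4 + 12 + 2 = 29 ≤ 35, throughput 15 + 8 + 5 + 14 = 42.
Best is node-K, node-C, node-E, and node-D with total throughput 47.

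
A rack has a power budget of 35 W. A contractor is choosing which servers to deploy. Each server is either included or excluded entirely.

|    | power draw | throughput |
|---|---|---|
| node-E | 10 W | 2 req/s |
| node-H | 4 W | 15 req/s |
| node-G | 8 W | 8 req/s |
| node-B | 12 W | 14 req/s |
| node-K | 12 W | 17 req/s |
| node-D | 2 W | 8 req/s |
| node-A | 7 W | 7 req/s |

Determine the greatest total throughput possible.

Allowing fractional choices, the relaxed optimum would be about 59.0, but servers are indivisible.
node-H + node-B + node-K + node-D: power draw 4 + 12 + 12 + 2 = 30 ≤ 35, throughput 15 + 14 + 17 + 8 = 54.
node-H + node-B + node-K + node-A: power draw 4 + 12 + 12 + 7 = 35 ≤ 35, throughput 15 + 14 + 17 + 7 = 53.
node-H + node-G + node-K + node-D + node-A: power draw 4 + 8 + 12 + 2 + 7 = 33 ≤ 35, throughput 15 + 8 + 17 + 8 + 7 = 55.
Best is node-H, node-G, node-K, node-D, and node-A with total throughput 55.

55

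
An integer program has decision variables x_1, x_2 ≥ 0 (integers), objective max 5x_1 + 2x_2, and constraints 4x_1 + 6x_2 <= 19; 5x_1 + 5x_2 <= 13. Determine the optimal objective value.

The continuous relaxation peaks at (2.6, 0) with value 13.00; rounding to a feasible lattice point costs some objective.
(x_1,x_2)=(2,0): 4·2+6·0=8≤19, 5·2+5·0=10≤13, objective 10.
(x_1,x_2)=(1,1): 4·1+6·1=10≤19, 5·1+5·1=10≤13, objective 7.
(x_1,x_2)=(1,0): 4·1+6·0=4≤19, 5·1+5·0=5≤13, objective 5.
Maximum is 10 at (x_1,x_2)=(2,0).

10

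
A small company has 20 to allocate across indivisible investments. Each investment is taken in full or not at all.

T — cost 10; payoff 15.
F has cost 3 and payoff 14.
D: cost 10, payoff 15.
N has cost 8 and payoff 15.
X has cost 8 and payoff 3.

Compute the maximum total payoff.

This is a 0-1 knapsack instance.
Take F, N, and X: cost 3 + 8 + 8 = 19 ≤ 20, payoff 14 + 15 + 3 = 32.
No other feasible combination does better.

32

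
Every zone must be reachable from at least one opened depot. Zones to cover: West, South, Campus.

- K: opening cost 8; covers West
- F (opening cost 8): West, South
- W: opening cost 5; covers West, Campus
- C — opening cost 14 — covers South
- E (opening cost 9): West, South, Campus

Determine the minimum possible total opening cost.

9

E alone covers West, South, Campus — every zone.
Total opening cost: 9.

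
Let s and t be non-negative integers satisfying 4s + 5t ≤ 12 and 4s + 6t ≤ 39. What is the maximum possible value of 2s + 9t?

18

(s,t)=(0,2) is feasible, giving 18.
(s,t)=(1,1) is feasible, giving 11.
(s,t)=(0,1) is feasible, giving 9.
No feasible integer point exceeds 18.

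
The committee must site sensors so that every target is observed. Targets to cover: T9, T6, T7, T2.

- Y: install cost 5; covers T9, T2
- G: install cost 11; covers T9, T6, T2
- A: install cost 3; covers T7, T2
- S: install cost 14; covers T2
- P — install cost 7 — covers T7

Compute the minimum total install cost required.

Choose G and A: together they cover T9, T6, T7, T2 — every target.
Total install cost: 11 + 3 = 14.

14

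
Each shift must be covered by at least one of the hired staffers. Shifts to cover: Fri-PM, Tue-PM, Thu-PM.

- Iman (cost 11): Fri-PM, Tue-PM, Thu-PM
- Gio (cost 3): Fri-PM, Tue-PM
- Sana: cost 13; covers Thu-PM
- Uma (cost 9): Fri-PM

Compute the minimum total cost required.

Iman alone covers Fri-PM, Tue-PM, Thu-PM — every shift.
Total cost: 11.

11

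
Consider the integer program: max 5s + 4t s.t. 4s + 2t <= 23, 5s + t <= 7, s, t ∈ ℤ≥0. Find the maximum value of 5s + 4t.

(s,t)=(0,7): 4·0+2·7=14≤23, 5·0+1·7=7≤7, objective 28.
(s,t)=(0,6): 4·0+2·6=12≤23, 5·0+1·6=6≤7, objective 24.
The best lattice point is (0,7), giving 28.

28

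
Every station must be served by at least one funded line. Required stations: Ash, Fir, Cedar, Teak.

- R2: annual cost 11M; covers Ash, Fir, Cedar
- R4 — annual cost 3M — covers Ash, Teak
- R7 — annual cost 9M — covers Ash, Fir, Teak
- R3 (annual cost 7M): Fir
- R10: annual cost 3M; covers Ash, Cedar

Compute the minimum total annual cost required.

12

This is an integer covering problem.
The greedy cost-per-new-station heuristic would pick R4, R10, and R3 for 13, but a cheaper cover exists.
Choose R7 and R10: together they cover Ash, Fir, Cedar, Teak — every station.
Total annual cost: 9 + 3 = 12.
No cover costs less than 12.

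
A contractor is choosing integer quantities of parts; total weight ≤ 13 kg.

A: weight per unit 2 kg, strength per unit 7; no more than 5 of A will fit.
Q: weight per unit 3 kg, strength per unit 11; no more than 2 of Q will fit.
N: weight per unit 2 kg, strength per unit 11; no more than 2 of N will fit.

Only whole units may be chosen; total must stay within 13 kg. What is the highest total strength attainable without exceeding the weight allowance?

This is a bounded integer knapsack.
N has the best ratio (11/2); taking only N gives at most 2×11 = 22 (stopped by the supply cap of 2).
Mixing does better — 3×A, 1×Q, and 2×N: weight 13 ≤ 13, strength 3·7 + 1·11 + 2·11 = 54.

54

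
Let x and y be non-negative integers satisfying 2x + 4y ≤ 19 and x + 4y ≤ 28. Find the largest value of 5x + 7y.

45

(x,y)=(9,0): 2·9+4·0=18≤19, 1·9+4·0=9≤28, objective 45.
(x,y)=(8,0): 2·8+4·0=16≤19, 1·8+4·0=8≤28, objective 40.
The best lattice point is (9,0), giving 45.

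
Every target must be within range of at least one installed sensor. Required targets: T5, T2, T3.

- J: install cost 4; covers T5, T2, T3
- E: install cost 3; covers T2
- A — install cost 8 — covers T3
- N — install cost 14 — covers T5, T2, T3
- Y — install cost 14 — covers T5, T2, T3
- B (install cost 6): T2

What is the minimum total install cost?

4

This is an integer covering problem.
J alone covers T5, T2, T3 — every target.
Total install cost: 4.
No cover costs less than 4.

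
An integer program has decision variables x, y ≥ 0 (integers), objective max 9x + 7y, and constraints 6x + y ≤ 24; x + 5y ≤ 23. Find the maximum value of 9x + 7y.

(x,y)=(3,4): 6·3+1·4=22≤24, 1·3+5·4=23≤23, objective 55.
(x,y)=(3,3): 6·3+1·3=21≤24, 1·3+5·3=18≤23, objective 48.
Maximum is 55 at (x,y)=(3,4).

55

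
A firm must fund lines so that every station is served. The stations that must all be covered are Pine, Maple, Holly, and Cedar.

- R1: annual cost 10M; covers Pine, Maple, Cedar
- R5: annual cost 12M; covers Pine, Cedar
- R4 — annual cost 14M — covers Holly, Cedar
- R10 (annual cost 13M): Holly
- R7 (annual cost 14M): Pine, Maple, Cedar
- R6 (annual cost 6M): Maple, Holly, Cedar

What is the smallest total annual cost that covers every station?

16

This is an integer covering problem.
Choose R1 and R6: together they cover Pine, Maple, Holly, Cedar — every station.
Total annual cost: 10 + 6 = 16.
No cover costs less than 16.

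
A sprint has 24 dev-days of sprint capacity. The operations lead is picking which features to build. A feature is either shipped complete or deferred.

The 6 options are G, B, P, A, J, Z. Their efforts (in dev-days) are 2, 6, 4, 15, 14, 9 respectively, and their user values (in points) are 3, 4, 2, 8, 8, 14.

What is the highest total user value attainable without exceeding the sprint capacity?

Allowing fractional choices, the relaxed optimum would be about 25.0, but features are indivisible.
J + Z: effort 14 + 9 = 23 ≤ 24, user value 8 + 14 = 22.
A + Z: effort 15 + 9 = 24 ≤ 24, user value 8 + 14 = 22.
G + B + P + Z: effort 2 + 6 + 4 + 9 = 21 ≤ 24, user value 3 + 4 + 2 + 14 = 23.
Best is G, B, P, and Z with total user value 23.

23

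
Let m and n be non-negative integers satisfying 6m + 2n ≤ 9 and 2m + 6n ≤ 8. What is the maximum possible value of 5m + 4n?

9

Relaxing integrality, the LP optimum is 9.69 at (m,n) = (1.19, 0.938), which is not an integer point.
(m,n)=(1,1): 6·1+2·1=8≤9, 2·1+6·1=8≤8, objective 9.
(m,n)=(1,0): 6·1+2·0=6≤9, 2·1+6·0=2≤8, objective 5.
Maximum is 9 at (m,n)=(1,1).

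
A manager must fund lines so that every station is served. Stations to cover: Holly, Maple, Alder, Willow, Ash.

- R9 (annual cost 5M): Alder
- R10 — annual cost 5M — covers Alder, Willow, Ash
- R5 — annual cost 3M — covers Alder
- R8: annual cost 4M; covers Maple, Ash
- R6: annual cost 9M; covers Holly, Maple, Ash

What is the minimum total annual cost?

14

The greedy cost-per-new-station heuristic would pick R10, R8, and R6 for 18, but a cheaper cover exists.
Choose R10 and R6: together they cover Holly, Maple, Alder, Willow, Ash — every station.
Total annual cost: 5 + 9 = 14.
No cover costs less than 14.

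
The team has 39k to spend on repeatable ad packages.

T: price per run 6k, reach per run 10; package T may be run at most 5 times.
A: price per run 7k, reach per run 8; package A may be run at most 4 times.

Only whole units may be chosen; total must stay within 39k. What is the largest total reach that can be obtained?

Take 5×T and 1×A: price 37 ≤ 39, reach 5·10 + 1·8 = 58.
T has the best ratio (10/6) and is taken to its limit of 5; remaining capacity is filled optimally with the others.

58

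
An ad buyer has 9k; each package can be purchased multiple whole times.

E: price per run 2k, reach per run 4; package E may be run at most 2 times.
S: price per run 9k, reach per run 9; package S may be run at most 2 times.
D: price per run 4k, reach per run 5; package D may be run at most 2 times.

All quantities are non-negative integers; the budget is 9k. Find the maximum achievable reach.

13

2×D: price 8 ≤ 9, reach 2·5 = 10.
2×E and 1×D: price 8 ≤ 9, reach 2·4 + 1·5 = 13.
Best is 13.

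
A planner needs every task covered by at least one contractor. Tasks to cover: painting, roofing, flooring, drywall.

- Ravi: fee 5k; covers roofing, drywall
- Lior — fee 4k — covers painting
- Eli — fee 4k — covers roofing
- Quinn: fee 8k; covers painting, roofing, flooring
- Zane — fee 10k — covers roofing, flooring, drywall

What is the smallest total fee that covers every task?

13

Choose Ravi and Quinn: together they cover painting, roofing, flooring, drywall — every task.
Total fee: 5 + 8 = 13.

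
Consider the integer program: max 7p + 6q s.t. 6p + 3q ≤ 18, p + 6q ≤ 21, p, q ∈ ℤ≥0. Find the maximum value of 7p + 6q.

26

Relaxing integrality, the LP optimum is 29.18 at (p,q) = (1.36, 3.27), which is not an integer point.
(p,q)=(2,2): 6·2+3·2=18≤18, 1·2+6·2=14≤21, objective 26.
(p,q)=(1,3): 6·1+3·3=15≤18, 1·1+6·3=19≤21, objective 25.
(p,q)=(2,1): 6·2+3·1=15≤18, 1·2+6·1=8≤21, objective 20.
(p,q)=(1,2): 6·1+3·2=12≤18, 1·1+6·2=13≤21, objective 19.
Maximum is 26 at (p,q)=(2,2).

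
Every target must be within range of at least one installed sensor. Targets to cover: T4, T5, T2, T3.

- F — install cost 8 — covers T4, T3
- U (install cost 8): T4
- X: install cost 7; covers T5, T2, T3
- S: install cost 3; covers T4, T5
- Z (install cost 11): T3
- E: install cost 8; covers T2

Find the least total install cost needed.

10

Choose X and S: together they cover T4, T5, T2, T3 — every target.
Total install cost: 7 + 3 = 10.
No cover costs less than 10.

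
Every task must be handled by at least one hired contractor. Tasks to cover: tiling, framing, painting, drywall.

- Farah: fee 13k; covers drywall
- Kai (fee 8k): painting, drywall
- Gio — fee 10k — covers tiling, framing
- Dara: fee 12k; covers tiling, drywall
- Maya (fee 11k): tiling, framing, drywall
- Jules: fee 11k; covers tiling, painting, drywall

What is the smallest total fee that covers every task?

18

Choose Kai and Gio: together they cover tiling, framing, painting, drywall — every task.
Total fee: 8 + 10 = 18.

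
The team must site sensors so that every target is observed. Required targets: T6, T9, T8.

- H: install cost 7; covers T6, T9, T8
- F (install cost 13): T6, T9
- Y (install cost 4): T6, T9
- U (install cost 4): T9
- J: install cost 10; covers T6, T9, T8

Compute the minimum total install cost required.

7

This is a weighted set-cover instance.
The greedy cost-per-new-target heuristic would pick Y and H for 11, but a cheaper cover exists.
H alone covers T6, T9, T8 — every target.
Total install cost: 7.
No cover costs less than 7.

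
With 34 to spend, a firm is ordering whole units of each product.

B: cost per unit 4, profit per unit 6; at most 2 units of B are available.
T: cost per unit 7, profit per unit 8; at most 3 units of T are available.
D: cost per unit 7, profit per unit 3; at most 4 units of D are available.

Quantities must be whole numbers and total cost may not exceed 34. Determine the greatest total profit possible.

36

Take 2×B and 3×T: cost 29 ≤ 34, profit 2·6 + 3·8 = 36.
B has the best ratio (6/4) and is taken to its limit of 2; remaining capacity is filled optimally with the others.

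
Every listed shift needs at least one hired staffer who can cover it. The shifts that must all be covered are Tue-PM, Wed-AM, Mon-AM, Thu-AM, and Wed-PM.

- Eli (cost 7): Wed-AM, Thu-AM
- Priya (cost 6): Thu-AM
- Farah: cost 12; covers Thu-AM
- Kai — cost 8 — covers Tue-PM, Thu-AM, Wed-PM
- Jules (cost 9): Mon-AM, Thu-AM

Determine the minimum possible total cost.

Choose Eli, Kai, and Jules: together they cover Tue-PM, Wed-AM, Mon-AM, Thu-AM, Wed-PM — every shift.
Total cost: 7 + 8 + 9 = 24.
No cover costs less than 24.

24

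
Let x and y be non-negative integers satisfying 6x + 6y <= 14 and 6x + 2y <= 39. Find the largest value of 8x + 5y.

Relaxing integrality, the LP optimum is 18.67 at (x,y) = (2.33, 0), which is not an integer point.
(x,y)=(2,0): 6·2+6·0=12≤14, 6·2+2·0=12≤39, objective 16.
(x,y)=(1,1): 6·1+6·1=12≤14, 6·1+2·1=8≤39, objective 13.
Maximum is 16 at (x,y)=(2,0).

16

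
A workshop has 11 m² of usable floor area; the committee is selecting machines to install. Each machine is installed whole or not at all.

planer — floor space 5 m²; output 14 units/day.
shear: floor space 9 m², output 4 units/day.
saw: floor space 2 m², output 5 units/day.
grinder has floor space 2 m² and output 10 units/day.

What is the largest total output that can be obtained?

planer + grinder: floor space 5 + 2 = 7 ≤ 11, output 14 + 10 = 24.
planer + saw + grinder: floor space 5 + 2 + 2 = 9 ≤ 11, output 14 + 5 + 10 = 29.
Best is planer, saw, and grinder with total output 29.

29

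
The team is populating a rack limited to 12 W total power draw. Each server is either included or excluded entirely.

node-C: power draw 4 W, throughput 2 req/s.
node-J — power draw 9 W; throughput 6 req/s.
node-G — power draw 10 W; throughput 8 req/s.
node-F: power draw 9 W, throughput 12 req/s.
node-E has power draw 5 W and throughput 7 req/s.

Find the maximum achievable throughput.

12

node-G: power draw 10 ≤ 12, throughput 8.
node-F: power draw 9 ≤ 12, throughput 12.
node-C + node-E: power draw 4 + 5 = 9 ≤ 12, throughput 2 + 7 = 9.
Best is node-F with total throughput 12.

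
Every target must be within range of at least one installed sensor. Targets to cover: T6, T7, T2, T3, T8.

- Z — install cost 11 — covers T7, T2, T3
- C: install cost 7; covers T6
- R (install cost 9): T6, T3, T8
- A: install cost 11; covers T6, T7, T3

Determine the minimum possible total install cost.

Choose Z and R: together they cover T6, T7, T2, T3, T8 — every target.
Total install cost: 11 + 9 = 20.

20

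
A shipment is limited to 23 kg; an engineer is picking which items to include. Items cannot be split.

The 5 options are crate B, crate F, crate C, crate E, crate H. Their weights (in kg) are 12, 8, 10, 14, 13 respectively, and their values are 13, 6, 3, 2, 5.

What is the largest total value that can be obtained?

crate B + crate C: weight 12 + 10 = 22 ≤ 23, value 13 + 3 = 16.
crate B: weight 12 ≤ 23, value 13.
crate B + crate F: weight 12 + 8 = 20 ≤ 23, value 13 + 6 = 19.
Best is crate B and crate F with total value 19.

19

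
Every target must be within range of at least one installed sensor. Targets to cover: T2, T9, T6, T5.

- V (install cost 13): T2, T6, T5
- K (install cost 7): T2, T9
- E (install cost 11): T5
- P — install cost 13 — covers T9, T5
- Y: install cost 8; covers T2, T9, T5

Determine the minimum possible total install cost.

20

The greedy cost-per-new-target heuristic would pick Y and V for 21, but a cheaper cover exists.
Choose V and K: together they cover T2, T9, T6, T5 — every target.
Total install cost: 13 + 7 = 20.
No cover costs less than 20.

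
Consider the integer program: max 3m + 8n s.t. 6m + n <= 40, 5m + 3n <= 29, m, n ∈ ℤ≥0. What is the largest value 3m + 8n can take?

(m,n)=(0,9) is feasible, giving 72.
(m,n)=(1,8) is feasible, giving 67.
No feasible integer point exceeds 72.

72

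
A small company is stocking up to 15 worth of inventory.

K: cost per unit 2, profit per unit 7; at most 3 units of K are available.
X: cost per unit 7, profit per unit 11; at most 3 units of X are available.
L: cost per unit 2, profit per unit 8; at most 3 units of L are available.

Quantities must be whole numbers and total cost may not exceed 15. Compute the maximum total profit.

3×K and 3×L: cost 12 ≤ 15, profit 3·7 + 3·8 = 45.
1×K, 1×X, and 3×L: cost 15 ≤ 15, profit 1·7 + 1·11 + 3·8 = 42.
Best is 45.

45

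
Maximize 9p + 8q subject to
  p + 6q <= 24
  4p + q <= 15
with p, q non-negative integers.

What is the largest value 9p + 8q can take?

(p,q)=(3,3): 1·3+6·3=21≤24, 4·3+1·3=15≤15, objective 51.
(p,q)=(3,2): 1·3+6·2=15≤24, 4·3+1·2=14≤15, objective 43.
(p,q)=(2,3): 1·2+6·3=20≤24, 4·2+1·3=11≤15, objective 42.
No feasible integer point exceeds 51.

51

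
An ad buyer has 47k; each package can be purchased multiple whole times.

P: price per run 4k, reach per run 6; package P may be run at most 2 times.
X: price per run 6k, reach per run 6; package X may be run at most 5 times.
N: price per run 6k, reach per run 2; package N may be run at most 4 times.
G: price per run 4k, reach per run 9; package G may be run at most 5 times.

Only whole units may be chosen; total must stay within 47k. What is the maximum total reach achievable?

2×P, 3×X, and 5×G: price 46 ≤ 47, reach 2·6 + 3·6 + 5·9 = 75.
2×P, 2×X, 1×N, and 5×G: price 46 ≤ 47, reach 2·6 + 2·6 + 1·2 + 5·9 = 71.
Best is 75.

75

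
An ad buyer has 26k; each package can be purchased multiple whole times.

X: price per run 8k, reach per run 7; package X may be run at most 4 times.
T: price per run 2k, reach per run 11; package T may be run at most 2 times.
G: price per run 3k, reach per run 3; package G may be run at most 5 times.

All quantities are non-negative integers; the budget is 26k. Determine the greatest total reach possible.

2×X, 2×T, and 2×G: price 26 ≤ 26, reach 2·7 + 2·11 + 2·3 = 42.
1×X, 2×T, and 4×G: price 24 ≤ 26, reach 1·7 + 2·11 + 4·3 = 41.
Best is 42.

42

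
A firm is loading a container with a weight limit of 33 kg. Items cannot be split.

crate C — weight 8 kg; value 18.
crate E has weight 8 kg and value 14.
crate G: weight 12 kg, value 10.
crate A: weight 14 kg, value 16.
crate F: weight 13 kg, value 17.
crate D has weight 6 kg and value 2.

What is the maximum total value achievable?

Take crate C, crate E, and crate F: weight 8 + 8 + 13 = 29 ≤ 33, value 18 + 14 + 17 = 49.
No other feasible combination does better.

49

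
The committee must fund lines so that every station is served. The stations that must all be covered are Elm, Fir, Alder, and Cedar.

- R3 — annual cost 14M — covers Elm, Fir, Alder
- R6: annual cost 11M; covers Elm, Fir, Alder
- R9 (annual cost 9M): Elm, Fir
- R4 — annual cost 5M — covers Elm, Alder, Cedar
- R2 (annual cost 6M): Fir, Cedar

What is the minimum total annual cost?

Choose R4 and R2: together they cover Elm, Fir, Alder, Cedar — every station.
Total annual cost: 5 + 6 = 11.
No cover costs less than 11.

11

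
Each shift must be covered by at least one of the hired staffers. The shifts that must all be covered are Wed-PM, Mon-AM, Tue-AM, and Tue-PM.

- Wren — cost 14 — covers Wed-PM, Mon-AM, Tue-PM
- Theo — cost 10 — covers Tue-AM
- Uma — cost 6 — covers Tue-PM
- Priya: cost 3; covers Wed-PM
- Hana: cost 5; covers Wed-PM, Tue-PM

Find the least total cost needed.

24

Choose Wren and Theo: together they cover Wed-PM, Mon-AM, Tue-AM, Tue-PM — every shift.
Total cost: 14 + 10 = 24.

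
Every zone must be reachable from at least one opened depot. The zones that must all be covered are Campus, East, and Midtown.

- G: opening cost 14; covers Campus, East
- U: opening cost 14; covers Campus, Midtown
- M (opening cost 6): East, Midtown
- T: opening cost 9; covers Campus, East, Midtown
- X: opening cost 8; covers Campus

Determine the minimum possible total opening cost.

This is an integer covering problem.
The greedy cost-per-new-zone heuristic would pick M and X for 14, but a cheaper cover exists.
T alone covers Campus, East, Midtown — every zone.
Total opening cost: 9.
No cover costs less than 9.

9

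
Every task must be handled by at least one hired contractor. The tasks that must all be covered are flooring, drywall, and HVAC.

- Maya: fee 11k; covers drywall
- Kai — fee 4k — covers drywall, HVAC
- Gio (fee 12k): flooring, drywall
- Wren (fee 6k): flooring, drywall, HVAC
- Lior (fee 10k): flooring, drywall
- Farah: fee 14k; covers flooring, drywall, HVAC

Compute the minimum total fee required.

6

The greedy cost-per-new-task heuristic would pick Kai and Wren for 10, but a cheaper cover exists.
Wren alone covers flooring, drywall, HVAC — every task.
Total fee: 6.
No cover costs less than 6.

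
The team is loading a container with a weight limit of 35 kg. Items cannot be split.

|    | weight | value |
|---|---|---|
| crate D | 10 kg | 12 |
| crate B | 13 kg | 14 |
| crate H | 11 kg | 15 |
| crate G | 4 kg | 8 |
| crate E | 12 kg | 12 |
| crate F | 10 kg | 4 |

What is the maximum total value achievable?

41

crate D + crate B + crate H: weight 10 + 13 + 11 = 34 ≤ 35, value 12 + 14 + 15 = 41.
crate D + crate H + crate E: weight 10 + 11 + 12 = 33 ≤ 35, value 12 + 15 + 12 = 39.
crate D + crate H + crate G + crate F: weight 10 + 11 + 4 + 10 = 35 ≤ 35, value 12 + 15 + 8 + 4 = 39.
Best is crate D, crate B, and crate H with total value 41.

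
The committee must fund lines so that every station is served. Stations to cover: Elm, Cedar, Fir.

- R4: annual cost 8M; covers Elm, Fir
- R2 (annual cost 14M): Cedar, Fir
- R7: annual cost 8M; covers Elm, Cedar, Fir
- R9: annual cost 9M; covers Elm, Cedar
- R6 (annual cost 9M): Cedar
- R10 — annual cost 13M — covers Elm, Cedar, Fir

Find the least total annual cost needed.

This is a weighted set-cover instance.
R7 alone covers Elm, Cedar, Fir — every station.
Total annual cost: 8.
No cover costs less than 8.

8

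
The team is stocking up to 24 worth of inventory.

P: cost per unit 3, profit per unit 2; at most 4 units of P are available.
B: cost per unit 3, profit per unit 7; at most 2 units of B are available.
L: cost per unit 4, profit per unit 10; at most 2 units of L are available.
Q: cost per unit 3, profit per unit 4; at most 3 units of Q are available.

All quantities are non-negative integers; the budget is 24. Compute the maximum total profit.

46

Take 2×B, 2×L, and 3×Q: cost 23 ≤ 24, profit 2·7 + 2·10 + 3·4 = 46.
L has the best ratio (10/4) and is taken to its limit of 2; remaining capacity is filled optimally with the others.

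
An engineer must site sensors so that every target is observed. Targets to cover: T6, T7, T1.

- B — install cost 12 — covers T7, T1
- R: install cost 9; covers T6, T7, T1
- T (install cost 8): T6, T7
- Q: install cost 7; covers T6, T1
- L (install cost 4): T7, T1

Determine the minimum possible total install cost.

The greedy cost-per-new-target heuristic would pick L and Q for 11, but a cheaper cover exists.
R alone covers T6, T7, T1 — every target.
Total install cost: 9.
No cover costs less than 9.

9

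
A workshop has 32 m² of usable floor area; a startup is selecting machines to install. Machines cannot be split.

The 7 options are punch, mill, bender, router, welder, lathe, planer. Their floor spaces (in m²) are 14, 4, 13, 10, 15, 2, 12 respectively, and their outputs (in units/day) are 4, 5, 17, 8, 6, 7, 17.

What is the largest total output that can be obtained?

mill + bender + lathe + planer: floor space 4 + 13 + 2 + 12 = 31 ≤ 32, output 5 + 17 + 7 + 17 = 46.
bender + lathe + planer: floor space 13 + 2 + 12 = 27 ≤ 32, output 17 + 7 + 17 = 41.
mill + bender + planer: floor space 4 + 13 + 12 = 29 ≤ 32, output 5 + 17 + 17 = 39.
Best is mill, bender, lathe, and planer with total output 46.

46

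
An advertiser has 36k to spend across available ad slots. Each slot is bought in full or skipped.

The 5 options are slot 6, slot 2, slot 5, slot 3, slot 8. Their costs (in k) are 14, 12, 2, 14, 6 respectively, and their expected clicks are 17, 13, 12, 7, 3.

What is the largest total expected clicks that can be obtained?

45

Allowing fractional choices, the relaxed optimum would be about 46.0, but ad slots are indivisible.
slot 6 + slot 2 + slot 5 + slot 8: cost 14 + 12 + 2 + 6 = 34 ≤ 36, expected clicks 17 + 13 + 12 + 3 = 45.
slot 6 + slot 2 + slot 5: cost 14 + 12 + 2 = 28 ≤ 36, expected clicks 17 + 13 + 12 = 42.
Best is slot 6, slot 2, slot 5, and slot 8 with total expected clicks 45.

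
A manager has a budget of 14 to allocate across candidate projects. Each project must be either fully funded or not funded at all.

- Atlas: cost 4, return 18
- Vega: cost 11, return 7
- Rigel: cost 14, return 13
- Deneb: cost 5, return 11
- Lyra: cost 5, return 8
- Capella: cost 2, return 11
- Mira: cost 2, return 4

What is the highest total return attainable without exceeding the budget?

Take Atlas, Deneb, Capella, and Mira: cost 4 + 5 + 2 + 2 = 13 ≤ 14, return 18 + 11 + 11 + 4 = 44.
No other feasible combination does better.

44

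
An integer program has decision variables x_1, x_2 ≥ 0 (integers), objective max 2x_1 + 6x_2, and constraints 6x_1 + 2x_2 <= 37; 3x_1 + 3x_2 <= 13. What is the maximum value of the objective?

24

(x_1,x_2)=(0,4): 6·0+2·4=8≤37, 3·0+3·4=12≤13, objective 24.
(x_1,x_2)=(1,3): 6·1+2·3=12≤37, 3·1+3·3=12≤13, objective 20.
The best lattice point is (0,4), giving 24.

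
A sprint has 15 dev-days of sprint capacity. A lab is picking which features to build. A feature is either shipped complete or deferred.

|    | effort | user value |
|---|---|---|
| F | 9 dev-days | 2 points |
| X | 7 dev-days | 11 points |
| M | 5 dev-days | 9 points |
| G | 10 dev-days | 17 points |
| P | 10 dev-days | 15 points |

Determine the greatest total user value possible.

X + M: effort 7 + 5 = 12 ≤ 15, user value 11 + 9 = 20.
M + P: effort 5 + 10 = 15 ≤ 15, user value 9 + 15 = 24.
M + G: effort 5 + 10 = 15 ≤ 15, user value 9 + 17 = 26.
Best is M and G with total user value 26.

26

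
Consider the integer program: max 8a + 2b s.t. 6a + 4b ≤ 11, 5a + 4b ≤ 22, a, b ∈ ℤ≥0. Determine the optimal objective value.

10

(a,b)=(1,1): 6·1+4·1=10≤11, 5·1+4·1=9≤22, objective 10.
(a,b)=(1,0): 6·1+4·0=6≤11, 5·1+4·0=5≤22, objective 8.
Maximum is 10 at (a,b)=(1,1).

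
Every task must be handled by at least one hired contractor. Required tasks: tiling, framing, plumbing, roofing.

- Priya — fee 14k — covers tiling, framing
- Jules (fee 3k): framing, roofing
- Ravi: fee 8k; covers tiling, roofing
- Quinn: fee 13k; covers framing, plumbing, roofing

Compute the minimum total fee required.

This is a weighted set-cover instance.
The greedy cost-per-new-task heuristic would pick Jules, Ravi, and Quinn for 24, but a cheaper cover exists.
Choose Ravi and Quinn: together they cover tiling, framing, plumbing, roofing — every task.
Total fee: 8 + 13 = 21.
No cover costs less than 21.

21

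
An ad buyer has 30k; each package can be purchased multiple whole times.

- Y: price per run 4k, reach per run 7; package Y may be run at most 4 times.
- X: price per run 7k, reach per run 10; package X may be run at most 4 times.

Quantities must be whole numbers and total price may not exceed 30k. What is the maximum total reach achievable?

This is a bounded integer knapsack.
4×Y and 2×X: price 30 ≤ 30, reach 4·7 + 2·10 = 48.
2×Y and 3×X: price 29 ≤ 30, reach 2·7 + 3·10 = 44.
Best is 48.

48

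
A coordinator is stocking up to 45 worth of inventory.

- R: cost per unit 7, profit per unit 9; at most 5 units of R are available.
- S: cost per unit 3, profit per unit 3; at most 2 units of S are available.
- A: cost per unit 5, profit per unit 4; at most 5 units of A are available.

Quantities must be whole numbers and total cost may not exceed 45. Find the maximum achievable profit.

53

R has the best ratio (9/7); taking only R gives at most 5×9 = 45 (stopped by the supply cap of 5).
Mixing does better — 5×R and 2×A: cost 45 ≤ 45, profit 5·9 + 2·4 = 53.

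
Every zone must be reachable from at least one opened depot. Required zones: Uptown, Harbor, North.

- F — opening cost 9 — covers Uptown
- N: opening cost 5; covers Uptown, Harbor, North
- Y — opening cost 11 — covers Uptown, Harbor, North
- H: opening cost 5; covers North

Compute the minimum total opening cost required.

N alone covers Uptown, Harbor, North — every zone.
Total opening cost: 5.

5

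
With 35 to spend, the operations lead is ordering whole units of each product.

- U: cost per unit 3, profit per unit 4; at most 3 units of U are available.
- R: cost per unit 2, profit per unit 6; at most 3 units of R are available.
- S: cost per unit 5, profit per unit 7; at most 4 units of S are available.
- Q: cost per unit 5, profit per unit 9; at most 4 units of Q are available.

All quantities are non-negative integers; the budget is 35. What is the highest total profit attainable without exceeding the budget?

Take 3×U, 3×R, and 4×Q: cost 35 ≤ 35, profit 3·4 + 3·6 + 4·9 = 66.
R has the best ratio (6/2) and is taken to its limit of 3; remaining capacity is filled optimally with the others.

66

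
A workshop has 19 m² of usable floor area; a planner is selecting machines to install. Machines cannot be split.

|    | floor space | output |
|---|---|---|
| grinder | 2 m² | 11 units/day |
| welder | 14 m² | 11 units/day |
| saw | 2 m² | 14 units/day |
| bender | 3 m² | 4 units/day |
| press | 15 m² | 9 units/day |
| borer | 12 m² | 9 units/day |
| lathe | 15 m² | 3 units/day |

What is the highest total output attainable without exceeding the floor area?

38

Treat it as a binary knapsack problem.
grinder + welder + saw: floor space 2 + 14 + 2 = 18 ≤ 19, output 11 + 11 + 14 = 36.
grinder + saw + bender + borer: floor space 2 + 2 + 3 + 12 = 19 ≤ 19, output 11 + 14 + 4 + 9 = 38.
grinder + saw + borer: floor space 2 + 2 + 12 = 16 ≤ 19, output 11 + 14 + 9 = 34.
Best is grinder, saw, bender, and borer with total output 38.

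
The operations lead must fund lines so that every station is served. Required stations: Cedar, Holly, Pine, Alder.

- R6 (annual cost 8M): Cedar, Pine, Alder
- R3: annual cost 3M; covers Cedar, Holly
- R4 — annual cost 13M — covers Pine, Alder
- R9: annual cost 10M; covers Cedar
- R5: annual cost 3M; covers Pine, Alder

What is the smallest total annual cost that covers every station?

6

Choose R3 and R5: together they cover Cedar, Holly, Pine, Alder — every station.
Total annual cost: 3 + 3 = 6.
No cover costs less than 6.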